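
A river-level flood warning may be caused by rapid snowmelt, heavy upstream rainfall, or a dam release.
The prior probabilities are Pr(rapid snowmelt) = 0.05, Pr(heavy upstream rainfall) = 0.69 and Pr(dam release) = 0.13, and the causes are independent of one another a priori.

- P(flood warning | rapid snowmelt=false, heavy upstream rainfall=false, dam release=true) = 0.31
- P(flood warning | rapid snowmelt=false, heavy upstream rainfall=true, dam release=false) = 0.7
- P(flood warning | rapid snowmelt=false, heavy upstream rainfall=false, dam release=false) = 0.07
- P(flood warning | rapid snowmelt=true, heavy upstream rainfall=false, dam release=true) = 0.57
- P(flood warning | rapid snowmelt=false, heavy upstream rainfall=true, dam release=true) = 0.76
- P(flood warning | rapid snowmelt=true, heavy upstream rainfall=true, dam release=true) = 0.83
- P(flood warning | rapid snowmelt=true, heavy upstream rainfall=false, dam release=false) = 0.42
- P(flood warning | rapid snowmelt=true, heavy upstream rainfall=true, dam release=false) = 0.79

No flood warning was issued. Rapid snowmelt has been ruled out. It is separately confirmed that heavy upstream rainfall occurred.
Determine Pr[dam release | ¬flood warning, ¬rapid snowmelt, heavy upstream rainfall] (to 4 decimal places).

Pr[dam release | ¬flood warning, ¬rapid snowmelt, heavy upstream rainfall] ≈ 0.1068

By total probability over both values of dam release:
  P(¬flood warning | ¬rapid snowmelt, heavy upstream rainfall) = 0.3*0.87 + 0.24*0.13
        = 0.261000 + 0.031200 = 0.292200
Configurations with dam release contribute 0.031200, so
  P(dam release | ¬flood warning, ¬rapid snowmelt, heavy upstream rainfall) = 0.031200 / 0.292200 ≈ 0.1068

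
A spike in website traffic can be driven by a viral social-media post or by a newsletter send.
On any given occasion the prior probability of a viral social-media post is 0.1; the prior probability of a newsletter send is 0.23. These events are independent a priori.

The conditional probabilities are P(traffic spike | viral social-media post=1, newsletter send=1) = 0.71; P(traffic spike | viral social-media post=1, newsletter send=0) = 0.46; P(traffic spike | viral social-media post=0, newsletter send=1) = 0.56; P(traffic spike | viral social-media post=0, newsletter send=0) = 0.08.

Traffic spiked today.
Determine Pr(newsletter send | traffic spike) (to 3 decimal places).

Weight on newsletter send=true, given the evidence: 0.115920 + 0.016330 = 0.132250
Denominator P(traffic spike): 0.08×0.9×0.77 + 0.56×0.9×0.23 + 0.46×0.1×0.77 + 0.71×0.1×0.23 = 0.223110
Posterior = 0.132250 / 0.223110 ≈ 0.593

Pr(newsletter send | traffic spike) ≈ 0.593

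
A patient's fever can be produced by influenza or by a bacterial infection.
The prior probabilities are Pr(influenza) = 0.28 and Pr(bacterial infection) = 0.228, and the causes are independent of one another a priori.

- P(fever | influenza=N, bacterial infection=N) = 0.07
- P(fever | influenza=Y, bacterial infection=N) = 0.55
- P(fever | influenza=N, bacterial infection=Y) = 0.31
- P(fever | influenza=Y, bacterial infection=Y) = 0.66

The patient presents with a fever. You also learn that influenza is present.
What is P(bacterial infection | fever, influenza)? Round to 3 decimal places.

P(fever | influenza) = 0.55*0.772 + 0.66*0.228 = 0.424600 + 0.150480 = 0.575080
The bacterial infection-present share is 0.66*0.228 = 0.150480.
P(bacterial infection | fever, influenza) = 0.150480 / 0.575080 ≈ 0.262

P(bacterial infection | fever, influenza) ≈ 0.262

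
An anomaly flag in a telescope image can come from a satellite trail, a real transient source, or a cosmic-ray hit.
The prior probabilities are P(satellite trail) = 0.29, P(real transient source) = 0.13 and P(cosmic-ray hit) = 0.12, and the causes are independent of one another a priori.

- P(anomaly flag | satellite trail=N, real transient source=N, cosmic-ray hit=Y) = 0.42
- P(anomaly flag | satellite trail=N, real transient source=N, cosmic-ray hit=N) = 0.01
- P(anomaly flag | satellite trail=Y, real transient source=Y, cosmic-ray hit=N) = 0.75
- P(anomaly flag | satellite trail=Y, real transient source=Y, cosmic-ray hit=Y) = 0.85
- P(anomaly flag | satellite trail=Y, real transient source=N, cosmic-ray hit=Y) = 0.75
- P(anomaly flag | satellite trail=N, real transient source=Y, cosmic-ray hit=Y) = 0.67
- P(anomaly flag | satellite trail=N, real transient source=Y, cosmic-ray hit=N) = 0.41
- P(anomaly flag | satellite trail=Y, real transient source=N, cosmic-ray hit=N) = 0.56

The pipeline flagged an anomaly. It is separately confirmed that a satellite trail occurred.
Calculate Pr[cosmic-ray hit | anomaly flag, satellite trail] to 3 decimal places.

Pr[cosmic-ray hit | anomaly flag, satellite trail] ≈ 0.151

Enumerate the 4 (real transient source, cosmic-ray hit) configurations and weight by the priors:
  P(anomaly flag | satellite trail) = 0.56·0.87·0.88 + 0.75·0.87·0.12 + 0.75·0.13·0.88 + 0.85·0.13·0.12
        = 0.428736 + 0.078300 + 0.085800 + 0.013260 = 0.606096
Configurations with cosmic-ray hit contribute 0.091560, so
  P(cosmic-ray hit | anomaly flag, satellite trail) = 0.091560 / 0.606096 ≈ 0.151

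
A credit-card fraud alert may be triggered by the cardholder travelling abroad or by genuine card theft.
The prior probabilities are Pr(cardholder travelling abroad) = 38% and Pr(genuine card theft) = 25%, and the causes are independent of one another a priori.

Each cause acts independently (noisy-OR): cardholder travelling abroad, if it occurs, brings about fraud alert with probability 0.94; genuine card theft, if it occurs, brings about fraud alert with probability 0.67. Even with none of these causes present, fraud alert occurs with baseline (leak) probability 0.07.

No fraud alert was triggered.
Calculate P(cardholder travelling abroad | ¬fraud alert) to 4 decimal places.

Under noisy-OR, P(fraud alert | causes) = 1 − (1−0.07)·∏(1−qᵢ) over the active causes.
By total probability over the 4 (cardholder travelling abroad, genuine card theft) configurations:
  P(¬fraud alert) = 0.93×0.62×0.75 + 0.3069×0.62×0.25 + 0.0558×0.38×0.75 + 0.018414×0.38×0.25
        = 0.432450 + 0.047570 + 0.015903 + 0.001749 = 0.497672
Keeping only the cardholder travelling abroad-present terms gives 0.017652, so
  P(cardholder travelling abroad | ¬fraud alert) = 0.017652 / 0.497672 ≈ 0.0355

P(cardholder travelling abroad | ¬fraud alert) ≈ 0.0355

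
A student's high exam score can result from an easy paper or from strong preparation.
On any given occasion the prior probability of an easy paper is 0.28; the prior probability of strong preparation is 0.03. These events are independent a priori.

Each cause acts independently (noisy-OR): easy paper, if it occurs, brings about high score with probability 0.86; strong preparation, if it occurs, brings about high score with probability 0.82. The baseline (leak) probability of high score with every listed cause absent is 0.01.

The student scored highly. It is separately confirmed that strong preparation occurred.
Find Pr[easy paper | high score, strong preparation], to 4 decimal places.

Pr[easy paper | high score, strong preparation] ≈ 0.3157

Under noisy-OR, P(high score | causes) = 1 − (1−0.01)·∏(1−qᵢ) over the active causes.
Enumerate both values of easy paper and weight by the priors:
  P(high score | strong preparation) = 0.8218×0.72 + 0.975052×0.28
        = 0.591696 + 0.273015 = 0.864711
Keeping only the easy paper-present terms gives 0.273015, so
  P(easy paper | high score, strong preparation) = 0.273015 / 0.864711 ≈ 0.3157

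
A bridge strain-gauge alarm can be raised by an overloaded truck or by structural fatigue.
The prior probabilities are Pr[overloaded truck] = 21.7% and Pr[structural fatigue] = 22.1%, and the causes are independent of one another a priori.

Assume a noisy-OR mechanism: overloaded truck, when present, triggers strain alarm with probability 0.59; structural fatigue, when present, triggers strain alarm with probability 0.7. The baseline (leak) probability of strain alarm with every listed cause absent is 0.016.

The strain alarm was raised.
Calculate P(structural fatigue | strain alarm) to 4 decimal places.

P(structural fatigue | strain alarm) ≈ 0.5974

Under noisy-OR, P(strain alarm | causes) = 1 − (1−0.016)·∏(1−qᵢ) over the active causes.
Weight on structural fatigue=true, given the evidence: 0.121961 + 0.042153 = 0.164114
Normalizer over all consistent configurations: 0.016·0.783·0.779 + 0.7048·0.783·0.221 + 0.59656·0.217·0.779 + 0.878968·0.217·0.221 = 0.274717
P(structural fatigue | strain alarm) = 0.164114/0.274717 ≈ 0.5974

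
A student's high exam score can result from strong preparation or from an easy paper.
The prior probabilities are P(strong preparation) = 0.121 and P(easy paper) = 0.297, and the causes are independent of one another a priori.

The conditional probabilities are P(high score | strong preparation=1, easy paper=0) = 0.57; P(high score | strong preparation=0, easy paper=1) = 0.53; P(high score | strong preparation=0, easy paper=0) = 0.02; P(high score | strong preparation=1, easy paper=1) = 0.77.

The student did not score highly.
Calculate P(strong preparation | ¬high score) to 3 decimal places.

Sum P(¬high score|·) weighted by the priors over the 4 (strong preparation, easy paper) configurations:
  P(¬high score) = 0.98·0.879·0.703 + 0.47·0.879·0.297 + 0.43·0.121·0.703 + 0.23·0.121·0.297
        = 0.605578 + 0.122700 + 0.036577 + 0.008266 = 0.773121
Keeping only the strong preparation-present terms gives 0.044843, so
  P(strong preparation | ¬high score) = 0.044843 / 0.773121 ≈ 0.058

P(strong preparation | ¬high score) ≈ 0.058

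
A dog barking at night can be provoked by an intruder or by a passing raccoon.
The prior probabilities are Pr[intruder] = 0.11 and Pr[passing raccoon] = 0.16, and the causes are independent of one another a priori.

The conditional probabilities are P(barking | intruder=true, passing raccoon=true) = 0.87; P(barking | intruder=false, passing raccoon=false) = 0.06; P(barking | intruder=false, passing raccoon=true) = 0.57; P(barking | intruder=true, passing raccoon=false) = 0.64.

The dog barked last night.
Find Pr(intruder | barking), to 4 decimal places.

Pr(intruder | barking) ≈ 0.3714

Enumerate the 4 (intruder, passing raccoon) configurations and weight by the priors:
  P(barking) = 0.06*0.89*0.84 + 0.57*0.89*0.16 + 0.64*0.11*0.84 + 0.87*0.11*0.16
        = 0.044856 + 0.081168 + 0.059136 + 0.015312 = 0.200472
The terms with intruder present sum to 0.074448, so
  P(intruder | barking) = 0.074448 / 0.200472 ≈ 0.3714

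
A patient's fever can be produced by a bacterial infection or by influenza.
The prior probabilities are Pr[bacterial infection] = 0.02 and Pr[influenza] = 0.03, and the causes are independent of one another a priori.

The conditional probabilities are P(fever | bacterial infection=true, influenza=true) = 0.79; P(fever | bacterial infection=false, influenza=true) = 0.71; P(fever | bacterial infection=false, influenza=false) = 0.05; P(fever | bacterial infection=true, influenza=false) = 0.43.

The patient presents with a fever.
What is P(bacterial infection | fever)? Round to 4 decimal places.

P(fever) = 0.05*0.98*0.97 + 0.71*0.98*0.03 + 0.43*0.02*0.97 + 0.79*0.02*0.03 = 0.047530 + 0.020874 + 0.008342 + 0.000474 = 0.077220
Restricting to configurations with bacterial infection present: 0.008342 + 0.000474 = 0.008816.
So P(bacterial infection | fever) = 0.008816/0.077220 ≈ 0.1142.

P(bacterial infection | fever) ≈ 0.1142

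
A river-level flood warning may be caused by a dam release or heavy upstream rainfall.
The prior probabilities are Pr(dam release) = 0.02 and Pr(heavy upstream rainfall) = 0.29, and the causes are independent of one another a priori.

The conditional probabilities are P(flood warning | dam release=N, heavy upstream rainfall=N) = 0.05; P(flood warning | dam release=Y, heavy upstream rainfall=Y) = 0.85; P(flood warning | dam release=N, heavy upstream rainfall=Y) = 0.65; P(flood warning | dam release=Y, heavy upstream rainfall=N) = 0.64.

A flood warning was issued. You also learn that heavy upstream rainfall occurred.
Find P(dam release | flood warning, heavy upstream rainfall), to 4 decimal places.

P(dam release | flood warning, heavy upstream rainfall) ≈ 0.0260

Enumerate both values of dam release and weight by the priors:
  P(flood warning | heavy upstream rainfall) = 0.65*0.98 + 0.85*0.02
        = 0.637000 + 0.017000 = 0.654000
Keeping only the dam release-present terms gives 0.017000, so
  P(dam release | flood warning, heavy upstream rainfall) = 0.017000 / 0.654000 ≈ 0.0260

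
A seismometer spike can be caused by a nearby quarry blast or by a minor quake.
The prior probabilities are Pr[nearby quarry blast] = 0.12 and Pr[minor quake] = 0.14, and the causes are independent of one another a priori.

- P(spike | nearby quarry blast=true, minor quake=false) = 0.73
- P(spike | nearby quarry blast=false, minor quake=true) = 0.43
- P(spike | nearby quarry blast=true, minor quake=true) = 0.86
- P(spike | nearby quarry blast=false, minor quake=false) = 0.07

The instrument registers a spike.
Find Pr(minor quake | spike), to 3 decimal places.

P(spike) = 0.07*0.88*0.86 + 0.43*0.88*0.14 + 0.73*0.12*0.86 + 0.86*0.12*0.14 = 0.052976 + 0.052976 + 0.075336 + 0.014448 = 0.195736
The minor quake-present share is 0.052976 + 0.014448 = 0.067424.
So P(minor quake | spike) = 0.067424/0.195736 ≈ 0.344.

Pr(minor quake | spike) ≈ 0.344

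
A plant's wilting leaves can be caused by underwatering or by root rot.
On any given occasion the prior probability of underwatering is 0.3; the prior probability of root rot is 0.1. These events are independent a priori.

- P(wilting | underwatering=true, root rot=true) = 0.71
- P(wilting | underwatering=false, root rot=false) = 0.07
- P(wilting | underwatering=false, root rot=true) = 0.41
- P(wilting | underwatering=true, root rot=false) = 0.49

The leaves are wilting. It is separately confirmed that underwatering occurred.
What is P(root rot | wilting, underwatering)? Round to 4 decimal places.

P(root rot | wilting, underwatering) ≈ 0.1387

By total probability over both values of root rot:
  P(wilting | underwatering) = 0.49×0.9 + 0.71×0.1
        = 0.441000 + 0.071000 = 0.512000
Keeping only the root rot-present terms gives 0.071000, so
  P(root rot | wilting, underwatering) = 0.071000 / 0.512000 ≈ 0.1387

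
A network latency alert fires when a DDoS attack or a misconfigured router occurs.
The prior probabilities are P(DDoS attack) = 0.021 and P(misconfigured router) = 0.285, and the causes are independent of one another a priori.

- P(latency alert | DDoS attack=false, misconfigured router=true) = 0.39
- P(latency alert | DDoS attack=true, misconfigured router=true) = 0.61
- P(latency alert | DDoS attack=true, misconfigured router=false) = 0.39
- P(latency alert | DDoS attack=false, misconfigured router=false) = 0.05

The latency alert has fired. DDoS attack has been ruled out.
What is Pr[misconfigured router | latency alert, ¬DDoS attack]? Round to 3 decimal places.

P(latency alert | ¬DDoS attack) = 0.05·0.715 + 0.39·0.285 = 0.035750 + 0.111150 = 0.146900
The misconfigured router-present share is 0.39·0.285 = 0.111150.
Hence the posterior is 0.111150/0.146900 ≈ 0.757.

Pr[misconfigured router | latency alert, ¬DDoS attack] ≈ 0.757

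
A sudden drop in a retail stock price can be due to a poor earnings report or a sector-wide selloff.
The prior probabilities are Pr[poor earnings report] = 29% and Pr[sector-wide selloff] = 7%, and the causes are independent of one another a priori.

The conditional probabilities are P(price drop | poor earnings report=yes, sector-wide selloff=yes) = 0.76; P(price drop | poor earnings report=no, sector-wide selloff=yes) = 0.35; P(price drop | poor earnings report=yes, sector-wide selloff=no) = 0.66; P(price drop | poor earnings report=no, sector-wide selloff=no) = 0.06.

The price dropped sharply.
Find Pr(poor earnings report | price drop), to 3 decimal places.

Pr(poor earnings report | price drop) ≈ 0.772

Numerator (weight on configurations with poor earnings report): 0.178002 + 0.015428 = 0.193430
The normalizing constant is 0.06·0.71·0.93 + 0.35·0.71·0.07 + 0.66·0.29·0.93 + 0.76·0.29·0.07 = 0.250443
P(poor earnings report | price drop) = 0.193430/0.250443 ≈ 0.772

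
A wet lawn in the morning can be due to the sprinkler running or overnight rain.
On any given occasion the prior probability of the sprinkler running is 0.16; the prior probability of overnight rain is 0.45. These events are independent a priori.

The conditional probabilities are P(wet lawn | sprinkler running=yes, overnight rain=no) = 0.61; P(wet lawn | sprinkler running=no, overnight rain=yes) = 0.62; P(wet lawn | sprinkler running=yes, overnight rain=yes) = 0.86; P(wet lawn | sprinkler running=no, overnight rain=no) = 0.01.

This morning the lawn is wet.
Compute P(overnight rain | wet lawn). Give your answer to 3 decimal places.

Sum P(wet lawn|·) weighted by the priors over the 4 (sprinkler running, overnight rain) configurations:
  P(wet lawn) = 0.01*0.84*0.55 + 0.62*0.84*0.45 + 0.61*0.16*0.55 + 0.86*0.16*0.45
        = 0.004620 + 0.234360 + 0.053680 + 0.061920 = 0.354580
Configurations with overnight rain contribute 0.296280, so
  P(overnight rain | wet lawn) = 0.296280 / 0.354580 ≈ 0.836

P(overnight rain | wet lawn) ≈ 0.836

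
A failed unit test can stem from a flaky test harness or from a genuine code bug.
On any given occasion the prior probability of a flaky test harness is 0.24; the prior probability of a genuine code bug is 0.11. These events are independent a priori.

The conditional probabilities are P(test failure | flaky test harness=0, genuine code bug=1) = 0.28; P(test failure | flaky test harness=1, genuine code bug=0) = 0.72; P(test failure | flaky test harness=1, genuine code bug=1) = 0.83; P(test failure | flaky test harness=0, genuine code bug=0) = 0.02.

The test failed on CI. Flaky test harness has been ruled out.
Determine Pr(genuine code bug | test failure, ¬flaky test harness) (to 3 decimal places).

Enumerate both values of genuine code bug and weight by the priors:
  P(test failure | ¬flaky test harness) = 0.02·0.89 + 0.28·0.11
        = 0.017800 + 0.030800 = 0.048600
Configurations with genuine code bug contribute 0.030800, so
  P(genuine code bug | test failure, ¬flaky test harness) = 0.030800 / 0.048600 ≈ 0.634

Pr(genuine code bug | test failure, ¬flaky test harness) ≈ 0.634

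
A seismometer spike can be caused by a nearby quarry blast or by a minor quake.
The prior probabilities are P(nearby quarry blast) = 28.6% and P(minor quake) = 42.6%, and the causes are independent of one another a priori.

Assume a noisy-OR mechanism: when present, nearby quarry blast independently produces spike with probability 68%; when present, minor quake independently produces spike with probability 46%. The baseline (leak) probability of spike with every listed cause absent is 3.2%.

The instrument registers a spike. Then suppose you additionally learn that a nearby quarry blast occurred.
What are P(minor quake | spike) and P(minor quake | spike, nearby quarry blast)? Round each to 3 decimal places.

Under noisy-OR, P(spike | causes) = 1 − (1−0.032)·∏(1−qᵢ) over the active causes.
P(spike) = 0.032·0.714·0.574 + 0.47728·0.714·0.426 + 0.69024·0.286·0.574 + 0.83273·0.286·0.426 = 0.013115 + 0.145171 + 0.113313 + 0.101456 = 0.373055
The minor quake-present share is 0.145171 + 0.101456 = 0.246627.
P(minor quake | spike) = 0.246627 / 0.373055 ≈ 0.661

With the extra evidence:
For the numerator, keep only minor quake=true terms: 0.83273×0.426 = 0.354743
Denominator P(spike | nearby quarry blast): 0.69024×0.574 + 0.83273×0.426 = 0.750941
Posterior = 0.354743 / 0.750941 ≈ 0.472
— nearby quarry blast explains away the evidence for minor quake.

P(minor quake | spike) ≈ 0.661; P(minor quake | spike, nearby quarry blast) ≈ 0.472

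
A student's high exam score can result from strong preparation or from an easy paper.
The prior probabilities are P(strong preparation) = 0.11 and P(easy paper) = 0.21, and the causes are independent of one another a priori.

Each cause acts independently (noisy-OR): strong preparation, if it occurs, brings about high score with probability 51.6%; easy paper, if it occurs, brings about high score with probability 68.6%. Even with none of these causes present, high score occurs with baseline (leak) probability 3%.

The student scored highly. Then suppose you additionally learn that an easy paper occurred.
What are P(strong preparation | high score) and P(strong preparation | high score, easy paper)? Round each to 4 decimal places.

Under noisy-OR, P(high score | causes) = 1 − (1−0.03)·∏(1−qᵢ) over the active causes.
For the numerator, keep only strong preparation=true terms: 0.046102 + 0.019695 = 0.065797
The normalizing constant is 0.03*0.89*0.79 + 0.69542*0.89*0.21 + 0.53052*0.11*0.79 + 0.852583*0.11*0.21 = 0.216864
Posterior = 0.065797 / 0.216864 ≈ 0.3034

Now condition on the additional information:
Weight on strong preparation=true, given the evidence: 0.852583*0.11 = 0.093784
Normalizer over all consistent configurations: 0.69542*0.89 + 0.852583*0.11 = 0.712708
P(strong preparation | high score, easy paper) = 0.093784/0.712708 ≈ 0.1316
Conditioning on easy paper lowers the posterior on strong preparation: the classic explaining-away effect in a common-effect structure.

P(strong preparation | high score) ≈ 0.3034; P(strong preparation | high score, easy paper) ≈ 0.1316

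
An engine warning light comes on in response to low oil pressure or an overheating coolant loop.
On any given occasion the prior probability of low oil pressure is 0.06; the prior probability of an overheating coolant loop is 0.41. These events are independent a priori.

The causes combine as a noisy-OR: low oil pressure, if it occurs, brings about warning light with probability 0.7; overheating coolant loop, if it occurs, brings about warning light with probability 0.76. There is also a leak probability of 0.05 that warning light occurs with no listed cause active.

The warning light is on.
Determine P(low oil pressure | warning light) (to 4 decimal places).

Under noisy-OR, P(warning light | causes) = 1 − (1−0.05)·∏(1−qᵢ) over the active causes.
Sum P(warning light|·) weighted by the priors over the 4 (low oil pressure, overheating coolant loop) configurations:
  P(warning light) = 0.05·0.94·0.59 + 0.772·0.94·0.41 + 0.715·0.06·0.59 + 0.9316·0.06·0.41
        = 0.027730 + 0.297529 + 0.025311 + 0.022917 = 0.373487
Configurations with low oil pressure contribute 0.048228, so
  P(low oil pressure | warning light) = 0.048228 / 0.373487 ≈ 0.1291

P(low oil pressure | warning light) ≈ 0.1291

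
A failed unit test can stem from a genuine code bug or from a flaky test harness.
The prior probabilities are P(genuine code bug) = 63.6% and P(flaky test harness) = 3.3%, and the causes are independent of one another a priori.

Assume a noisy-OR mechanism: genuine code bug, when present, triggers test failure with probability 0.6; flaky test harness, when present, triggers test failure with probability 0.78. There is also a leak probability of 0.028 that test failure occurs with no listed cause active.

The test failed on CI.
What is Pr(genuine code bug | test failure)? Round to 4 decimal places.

Pr(genuine code bug | test failure) ≈ 0.9534

Under noisy-OR, P(test failure | causes) = 1 − (1−0.028)·∏(1−qᵢ) over the active causes.
By total probability over the 4 (genuine code bug, flaky test harness) configurations:
  P(test failure) = 0.028·0.364·0.967 + 0.78616·0.364·0.033 + 0.6112·0.636·0.967 + 0.914464·0.636·0.033
        = 0.009856 + 0.009443 + 0.375895 + 0.019193 = 0.414387
Configurations with genuine code bug contribute 0.395088, so
  P(genuine code bug | test failure) = 0.395088 / 0.414387 ≈ 0.9534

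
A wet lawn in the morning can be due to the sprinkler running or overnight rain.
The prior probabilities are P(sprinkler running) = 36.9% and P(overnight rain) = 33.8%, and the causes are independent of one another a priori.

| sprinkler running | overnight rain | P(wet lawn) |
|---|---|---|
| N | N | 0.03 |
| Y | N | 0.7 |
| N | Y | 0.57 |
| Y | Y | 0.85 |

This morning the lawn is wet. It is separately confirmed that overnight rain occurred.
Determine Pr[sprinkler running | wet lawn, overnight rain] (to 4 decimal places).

Pr[sprinkler running | wet lawn, overnight rain] ≈ 0.4658

Numerator (weight on configurations with sprinkler running): 0.85·0.369 = 0.313650
The normalizing constant is 0.57·0.631 + 0.85·0.369 = 0.673320
Posterior = 0.313650 / 0.673320 ≈ 0.4658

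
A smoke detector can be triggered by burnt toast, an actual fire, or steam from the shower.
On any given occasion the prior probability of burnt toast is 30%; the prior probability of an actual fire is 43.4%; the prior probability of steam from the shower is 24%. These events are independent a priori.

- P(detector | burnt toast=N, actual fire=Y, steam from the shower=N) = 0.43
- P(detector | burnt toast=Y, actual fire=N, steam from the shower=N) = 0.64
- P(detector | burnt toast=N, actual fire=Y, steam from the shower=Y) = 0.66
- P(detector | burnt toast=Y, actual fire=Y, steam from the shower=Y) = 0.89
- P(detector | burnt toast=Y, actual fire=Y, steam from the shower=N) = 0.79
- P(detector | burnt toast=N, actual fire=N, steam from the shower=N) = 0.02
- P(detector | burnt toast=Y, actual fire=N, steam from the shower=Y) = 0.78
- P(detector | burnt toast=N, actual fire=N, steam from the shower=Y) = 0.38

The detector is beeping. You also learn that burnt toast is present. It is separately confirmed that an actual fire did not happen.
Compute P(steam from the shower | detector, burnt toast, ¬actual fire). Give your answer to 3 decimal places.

P(steam from the shower | detector, burnt toast, ¬actual fire) ≈ 0.278

P(detector | burnt toast, ¬actual fire) = 0.64·0.76 + 0.78·0.24 = 0.486400 + 0.187200 = 0.673600
The steam from the shower-present share is 0.78·0.24 = 0.187200.
Hence the posterior is 0.187200/0.673600 ≈ 0.278.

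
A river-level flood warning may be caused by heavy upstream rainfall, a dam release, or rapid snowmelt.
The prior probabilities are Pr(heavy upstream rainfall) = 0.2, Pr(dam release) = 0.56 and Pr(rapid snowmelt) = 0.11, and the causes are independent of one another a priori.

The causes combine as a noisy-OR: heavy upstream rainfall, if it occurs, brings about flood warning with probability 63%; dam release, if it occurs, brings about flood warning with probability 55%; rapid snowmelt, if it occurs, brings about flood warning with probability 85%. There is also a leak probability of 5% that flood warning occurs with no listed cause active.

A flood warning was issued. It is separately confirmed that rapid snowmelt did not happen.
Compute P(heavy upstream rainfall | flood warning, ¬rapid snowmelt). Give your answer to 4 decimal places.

P(heavy upstream rainfall | flood warning, ¬rapid snowmelt) ≈ 0.3558

Under noisy-OR, P(flood warning | causes) = 1 − (1−0.05)·∏(1−qᵢ) over the active causes.
P(flood warning | ¬rapid snowmelt) = 0.05×0.8×0.44 + 0.5725×0.8×0.56 + 0.6485×0.2×0.44 + 0.841825×0.2×0.56 = 0.017600 + 0.256480 + 0.057068 + 0.094284 = 0.425432
Of this, 0.151352 comes from 0.057068 + 0.094284 (the heavy upstream rainfall=true cases).
Hence the posterior is 0.151352/0.425432 ≈ 0.3558.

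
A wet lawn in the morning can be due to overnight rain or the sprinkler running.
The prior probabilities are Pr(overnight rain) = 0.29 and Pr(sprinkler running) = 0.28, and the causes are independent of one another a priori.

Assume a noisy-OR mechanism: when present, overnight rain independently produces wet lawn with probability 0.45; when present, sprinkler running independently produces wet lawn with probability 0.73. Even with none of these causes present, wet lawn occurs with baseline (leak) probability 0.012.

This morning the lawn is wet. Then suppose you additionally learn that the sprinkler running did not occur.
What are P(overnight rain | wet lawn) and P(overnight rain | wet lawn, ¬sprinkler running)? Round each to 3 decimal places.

Under noisy-OR, P(wet lawn | causes) = 1 − (1−0.012)·∏(1−qᵢ) over the active causes.
P(wet lawn) = 0.012·0.71·0.72 + 0.73324·0.71·0.28 + 0.4566·0.29·0.72 + 0.853282·0.29·0.28 = 0.006134 + 0.145768 + 0.095338 + 0.069286 = 0.316526
Of this, 0.164624 comes from 0.095338 + 0.069286 (the overnight rain=true cases).
So P(overnight rain | wet lawn) = 0.164624/0.316526 ≈ 0.520.

With the extra evidence:
P(wet lawn | ¬sprinkler running) = 0.012*0.71 + 0.4566*0.29 = 0.008520 + 0.132414 = 0.140934
The overnight rain-present share is 0.4566*0.29 = 0.132414.
P(overnight rain | wet lawn, ¬sprinkler running) = 0.132414 / 0.140934 ≈ 0.940

P(overnight rain | wet lawn) ≈ 0.520; P(overnight rain | wet lawn, ¬sprinkler running) ≈ 0.940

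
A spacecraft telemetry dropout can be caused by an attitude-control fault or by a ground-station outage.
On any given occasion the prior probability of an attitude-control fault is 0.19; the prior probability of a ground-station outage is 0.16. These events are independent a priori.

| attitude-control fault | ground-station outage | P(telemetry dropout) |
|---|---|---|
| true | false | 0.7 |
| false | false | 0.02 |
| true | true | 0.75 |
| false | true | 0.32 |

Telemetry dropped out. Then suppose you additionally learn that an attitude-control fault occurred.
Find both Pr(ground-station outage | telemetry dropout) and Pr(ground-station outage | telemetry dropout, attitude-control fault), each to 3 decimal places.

By total probability over the 4 (attitude-control fault, ground-station outage) configurations:
  P(telemetry dropout) = 0.02×0.81×0.84 + 0.32×0.81×0.16 + 0.7×0.19×0.84 + 0.75×0.19×0.16
        = 0.013608 + 0.041472 + 0.111720 + 0.022800 = 0.189600
The terms with ground-station outage present sum to 0.064272, so
  P(ground-station outage | telemetry dropout) = 0.064272 / 0.189600 ≈ 0.339

With the extra evidence:
For the numerator, keep only ground-station outage=true terms: 0.75*0.16 = 0.120000
Denominator P(telemetry dropout | attitude-control fault): 0.7*0.84 + 0.75*0.16 = 0.708000
P(ground-station outage | telemetry dropout, attitude-control fault) = 0.120000/0.708000 ≈ 0.169

Pr(ground-station outage | telemetry dropout) ≈ 0.339; Pr(ground-station outage | telemetry dropout, attitude-control fault) ≈ 0.169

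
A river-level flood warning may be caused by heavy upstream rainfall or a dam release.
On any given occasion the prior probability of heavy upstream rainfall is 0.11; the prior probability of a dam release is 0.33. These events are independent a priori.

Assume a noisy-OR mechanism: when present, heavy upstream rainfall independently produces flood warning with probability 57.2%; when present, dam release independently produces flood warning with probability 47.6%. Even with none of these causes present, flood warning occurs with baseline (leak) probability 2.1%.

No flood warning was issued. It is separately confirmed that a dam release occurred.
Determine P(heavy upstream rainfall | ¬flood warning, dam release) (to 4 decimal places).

P(heavy upstream rainfall | ¬flood warning, dam release) ≈ 0.0502

Under noisy-OR, P(flood warning | causes) = 1 − (1−0.021)·∏(1−qᵢ) over the active causes.
P(¬flood warning | dam release) = 0.512996*0.89 + 0.219562*0.11 = 0.456566 + 0.024152 = 0.480718
The heavy upstream rainfall-present share is 0.219562*0.11 = 0.024152.
Hence the posterior is 0.024152/0.480718 ≈ 0.0502.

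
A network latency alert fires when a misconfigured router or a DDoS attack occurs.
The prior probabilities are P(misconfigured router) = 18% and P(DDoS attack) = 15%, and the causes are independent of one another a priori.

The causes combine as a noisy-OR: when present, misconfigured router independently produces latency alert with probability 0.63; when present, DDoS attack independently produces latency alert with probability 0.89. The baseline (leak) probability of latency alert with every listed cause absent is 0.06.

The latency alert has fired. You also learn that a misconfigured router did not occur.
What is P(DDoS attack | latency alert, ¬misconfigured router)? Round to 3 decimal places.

Under noisy-OR, P(latency alert | causes) = 1 − (1−0.06)·∏(1−qᵢ) over the active causes.
P(latency alert | ¬misconfigured router) = 0.06·0.85 + 0.8966·0.15 = 0.051000 + 0.134490 = 0.185490
Restricting to configurations with DDoS attack present: 0.8966·0.15 = 0.134490.
Hence the posterior is 0.134490/0.185490 ≈ 0.725.

P(DDoS attack | latency alert, ¬misconfigured router) ≈ 0.725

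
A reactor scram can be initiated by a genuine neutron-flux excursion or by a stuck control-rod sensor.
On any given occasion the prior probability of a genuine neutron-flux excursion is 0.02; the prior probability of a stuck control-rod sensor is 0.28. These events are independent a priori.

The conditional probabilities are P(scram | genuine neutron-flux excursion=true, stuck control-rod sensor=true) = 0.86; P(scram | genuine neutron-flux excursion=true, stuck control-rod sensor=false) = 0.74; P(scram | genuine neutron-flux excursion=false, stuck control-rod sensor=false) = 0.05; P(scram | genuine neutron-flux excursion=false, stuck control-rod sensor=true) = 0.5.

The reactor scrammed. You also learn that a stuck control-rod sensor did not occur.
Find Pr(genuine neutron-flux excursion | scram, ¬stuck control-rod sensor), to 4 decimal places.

Pr(genuine neutron-flux excursion | scram, ¬stuck control-rod sensor) ≈ 0.2320

P(scram | ¬stuck control-rod sensor) = 0.05×0.98 + 0.74×0.02 = 0.049000 + 0.014800 = 0.063800
Restricting to configurations with genuine neutron-flux excursion present: 0.74×0.02 = 0.014800.
P(genuine neutron-flux excursion | scram, ¬stuck control-rod sensor) = 0.014800 / 0.063800 ≈ 0.2320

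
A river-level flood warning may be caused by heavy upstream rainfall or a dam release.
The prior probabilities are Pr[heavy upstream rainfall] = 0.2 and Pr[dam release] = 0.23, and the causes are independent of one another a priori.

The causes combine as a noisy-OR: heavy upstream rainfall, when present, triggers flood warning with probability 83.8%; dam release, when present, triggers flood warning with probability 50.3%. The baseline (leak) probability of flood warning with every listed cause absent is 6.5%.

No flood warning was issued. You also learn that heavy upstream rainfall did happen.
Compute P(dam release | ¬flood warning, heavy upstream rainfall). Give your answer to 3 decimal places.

P(dam release | ¬flood warning, heavy upstream rainfall) ≈ 0.129

Under noisy-OR, P(flood warning | causes) = 1 − (1−0.065)·∏(1−qᵢ) over the active causes.
P(¬flood warning | heavy upstream rainfall) = 0.15147×0.77 + 0.075281×0.23 = 0.116632 + 0.017315 = 0.133947
Of this, 0.017315 comes from 0.075281×0.23 (the dam release=true cases).
Hence the posterior is 0.017315/0.133947 ≈ 0.129.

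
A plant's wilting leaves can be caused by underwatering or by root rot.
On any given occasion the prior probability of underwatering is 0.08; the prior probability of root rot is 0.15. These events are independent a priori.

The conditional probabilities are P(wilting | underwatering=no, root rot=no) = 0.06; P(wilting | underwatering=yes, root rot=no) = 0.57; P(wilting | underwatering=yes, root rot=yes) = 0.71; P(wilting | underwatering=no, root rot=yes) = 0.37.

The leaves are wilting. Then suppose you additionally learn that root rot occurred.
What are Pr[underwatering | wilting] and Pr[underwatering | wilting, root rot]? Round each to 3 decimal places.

Pr[underwatering | wilting] ≈ 0.325; Pr[underwatering | wilting, root rot] ≈ 0.143

P(wilting) = 0.06*0.92*0.85 + 0.37*0.92*0.15 + 0.57*0.08*0.85 + 0.71*0.08*0.15 = 0.046920 + 0.051060 + 0.038760 + 0.008520 = 0.145260
Restricting to configurations with underwatering present: 0.038760 + 0.008520 = 0.047280.
Hence the posterior is 0.047280/0.145260 ≈ 0.325.

With the extra evidence:
By total probability over both values of underwatering:
  P(wilting | root rot) = 0.37*0.92 + 0.71*0.08
        = 0.340400 + 0.056800 = 0.397200
Configurations with underwatering contribute 0.056800, so
  P(underwatering | wilting, root rot) = 0.056800 / 0.397200 ≈ 0.143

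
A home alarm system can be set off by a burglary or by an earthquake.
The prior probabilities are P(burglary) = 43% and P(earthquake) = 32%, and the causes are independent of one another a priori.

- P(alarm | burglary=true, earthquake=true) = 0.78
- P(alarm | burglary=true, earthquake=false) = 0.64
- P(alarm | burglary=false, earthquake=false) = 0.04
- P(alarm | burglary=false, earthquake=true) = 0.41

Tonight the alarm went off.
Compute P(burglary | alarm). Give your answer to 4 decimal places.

Numerator (weight on configurations with burglary): 0.187136 + 0.107328 = 0.294464
Denominator P(alarm): 0.04*0.57*0.68 + 0.41*0.57*0.32 + 0.64*0.43*0.68 + 0.78*0.43*0.32 = 0.384752
Posterior = 0.294464 / 0.384752 ≈ 0.7653

P(burglary | alarm) ≈ 0.7653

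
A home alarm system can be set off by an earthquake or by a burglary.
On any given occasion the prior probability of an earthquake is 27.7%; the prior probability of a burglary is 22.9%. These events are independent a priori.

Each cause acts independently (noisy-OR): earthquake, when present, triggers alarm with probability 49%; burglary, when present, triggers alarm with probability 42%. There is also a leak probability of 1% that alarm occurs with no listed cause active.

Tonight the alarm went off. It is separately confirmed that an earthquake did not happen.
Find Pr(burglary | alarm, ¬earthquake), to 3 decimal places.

Under noisy-OR, P(alarm | causes) = 1 − (1−0.01)·∏(1−qᵢ) over the active causes.
For the numerator, keep only burglary=true terms: 0.4258·0.229 = 0.097508
Denominator P(alarm | ¬earthquake): 0.01·0.771 + 0.4258·0.229 = 0.105218
Posterior = 0.097508 / 0.105218 ≈ 0.927

Pr(burglary | alarm, ¬earthquake) ≈ 0.927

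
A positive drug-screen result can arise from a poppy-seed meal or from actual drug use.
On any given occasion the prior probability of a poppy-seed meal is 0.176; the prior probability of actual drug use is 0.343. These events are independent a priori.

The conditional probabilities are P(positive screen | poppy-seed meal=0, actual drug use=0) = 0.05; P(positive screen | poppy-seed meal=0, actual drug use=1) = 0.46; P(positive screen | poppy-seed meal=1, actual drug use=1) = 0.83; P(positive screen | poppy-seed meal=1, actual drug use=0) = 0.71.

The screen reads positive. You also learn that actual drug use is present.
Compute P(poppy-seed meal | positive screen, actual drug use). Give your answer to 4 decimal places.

P(poppy-seed meal | positive screen, actual drug use) ≈ 0.2782

P(positive screen | actual drug use) = 0.46·0.824 + 0.83·0.176 = 0.379040 + 0.146080 = 0.525120
The poppy-seed meal-present share is 0.83·0.176 = 0.146080.
So P(poppy-seed meal | positive screen, actual drug use) = 0.146080/0.525120 ≈ 0.2782.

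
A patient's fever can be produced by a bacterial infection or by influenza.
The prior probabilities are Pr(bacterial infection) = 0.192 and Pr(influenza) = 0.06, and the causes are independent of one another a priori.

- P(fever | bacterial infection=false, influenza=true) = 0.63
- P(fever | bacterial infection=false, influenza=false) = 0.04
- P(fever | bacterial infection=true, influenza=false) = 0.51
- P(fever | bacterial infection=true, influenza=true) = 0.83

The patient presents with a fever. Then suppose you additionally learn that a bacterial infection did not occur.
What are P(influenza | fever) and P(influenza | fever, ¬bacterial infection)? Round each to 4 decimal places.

Numerator (weight on configurations with influenza): 0.030542 + 0.009562 = 0.040104
Normalizer over all consistent configurations: 0.04*0.808*0.94 + 0.63*0.808*0.06 + 0.51*0.192*0.94 + 0.83*0.192*0.06 = 0.162530
P(influenza | fever) = 0.040104/0.162530 ≈ 0.2467

Now also conditioning on bacterial infection≠true:
P(fever | ¬bacterial infection) = 0.04·0.94 + 0.63·0.06 = 0.037600 + 0.037800 = 0.075400
The influenza-present share is 0.63·0.06 = 0.037800.
Hence the posterior is 0.037800/0.075400 ≈ 0.5013.

P(influenza | fever) ≈ 0.2467; P(influenza | fever, ¬bacterial infection) ≈ 0.5013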